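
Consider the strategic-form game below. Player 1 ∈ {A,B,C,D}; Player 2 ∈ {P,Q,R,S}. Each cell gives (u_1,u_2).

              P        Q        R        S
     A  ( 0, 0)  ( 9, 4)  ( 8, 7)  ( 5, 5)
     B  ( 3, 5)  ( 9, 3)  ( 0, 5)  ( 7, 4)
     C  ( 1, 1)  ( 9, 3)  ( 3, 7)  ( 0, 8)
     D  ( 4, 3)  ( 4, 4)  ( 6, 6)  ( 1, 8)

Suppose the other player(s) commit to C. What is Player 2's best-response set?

u_2(P vs C) = 1
u_2(Q vs C) = 3
u_2(R vs C) = 7
u_2(S vs C) = 8
max payoff 8 at {S}

P2 best: {S}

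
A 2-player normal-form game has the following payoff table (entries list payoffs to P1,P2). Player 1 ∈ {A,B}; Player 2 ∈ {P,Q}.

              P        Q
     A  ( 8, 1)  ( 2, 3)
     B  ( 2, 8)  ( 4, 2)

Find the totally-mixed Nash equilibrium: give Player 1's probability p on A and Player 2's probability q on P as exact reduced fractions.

P1 indiff ⇒ q·8+(1-q)·2 = q·2+(1-q)·4 ⇒ q(6) = (1-q)(2) ⇒ q = 1/4
P2 indiff ⇒ p·1+(1-p)·8 = p·3+(1-p)·2 ⇒ p(-2) = (1-p)(-6) ⇒ p = 3/4

(p,q) = (3/4, 1/4)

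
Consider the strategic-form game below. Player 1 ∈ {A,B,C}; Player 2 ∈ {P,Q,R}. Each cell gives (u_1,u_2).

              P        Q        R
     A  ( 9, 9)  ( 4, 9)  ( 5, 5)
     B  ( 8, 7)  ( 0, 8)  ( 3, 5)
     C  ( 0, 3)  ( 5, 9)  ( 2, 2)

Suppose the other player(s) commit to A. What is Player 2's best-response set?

argmax u_2 = {P,Q}

u_2(P vs A) = 9
u_2(Q vs A) = 9
u_2(R vs A) = 5
max payoff 9 at {P,Q}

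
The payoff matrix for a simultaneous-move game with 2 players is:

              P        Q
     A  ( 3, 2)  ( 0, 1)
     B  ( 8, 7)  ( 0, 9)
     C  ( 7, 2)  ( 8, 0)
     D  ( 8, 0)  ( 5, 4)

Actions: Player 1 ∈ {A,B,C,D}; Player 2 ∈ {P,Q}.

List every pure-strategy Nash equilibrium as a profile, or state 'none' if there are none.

Equilibria: none

(A,P): not NE [P1→D gives 8>3]
(A,Q): not NE [P1→C gives 8>0; P2→P gives 2>1]
(B,P): not NE [P2→Q gives 9>7]
(B,Q): not NE [P1→C gives 8>0]
(C,P): not NE [P1→D gives 8>7]
(C,Q): not NE [P2→P gives 2>0]
(D,P): not NE [P2→Q gives 4>0]
(D,Q): not NE [P1→C gives 8>5]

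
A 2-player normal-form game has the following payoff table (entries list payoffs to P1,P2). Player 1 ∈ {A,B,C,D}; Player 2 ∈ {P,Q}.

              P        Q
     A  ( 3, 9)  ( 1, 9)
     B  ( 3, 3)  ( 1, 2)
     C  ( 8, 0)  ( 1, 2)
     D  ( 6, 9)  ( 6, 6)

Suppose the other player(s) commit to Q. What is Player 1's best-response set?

u_1(A vs Q) = 1
u_1(B vs Q) = 1
u_1(C vs Q) = 1
u_1(D vs Q) = 6
max payoff 6 at {D}

P1 best: {D}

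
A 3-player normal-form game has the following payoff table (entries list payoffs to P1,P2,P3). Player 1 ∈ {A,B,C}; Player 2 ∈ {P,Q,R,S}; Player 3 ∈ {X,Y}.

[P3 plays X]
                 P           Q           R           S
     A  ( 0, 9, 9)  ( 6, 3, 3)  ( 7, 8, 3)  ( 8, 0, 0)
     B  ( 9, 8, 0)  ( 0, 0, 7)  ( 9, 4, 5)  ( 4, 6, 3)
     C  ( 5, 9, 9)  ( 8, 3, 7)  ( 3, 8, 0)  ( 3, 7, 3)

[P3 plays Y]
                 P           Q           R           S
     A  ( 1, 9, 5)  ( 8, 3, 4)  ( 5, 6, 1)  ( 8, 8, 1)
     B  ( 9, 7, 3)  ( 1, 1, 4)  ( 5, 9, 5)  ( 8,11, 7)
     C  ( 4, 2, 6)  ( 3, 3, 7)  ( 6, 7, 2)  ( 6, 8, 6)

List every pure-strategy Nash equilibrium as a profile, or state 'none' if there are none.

(A,P,X): not NE [P1→B gives 9>0]
(A,P,Y): not NE [P1→B gives 9>1; P3→X gives 9>5]
(A,Q,X): not NE [P1→C gives 8>6; P2→P gives 9>3; P3→Y gives 4>3]
(A,Q,Y): not NE [P2→P gives 9>3]
(A,R,X): not NE [P1→B gives 9>7; P2→P gives 9>8]
(A,R,Y): not NE [P1→C gives 6>5; P2→P gives 9>6; P3→X gives 3>1]
(A,S,X): not NE [P2→P gives 9>0; P3→Y gives 1>0]
(A,S,Y): not NE [P2→P gives 9>8]
(B,P,X): not NE [P3→Y gives 3>0]
(B,P,Y): not NE [P2→S gives 11>7]
(B,Q,X): not NE [P1→C gives 8>0; P2→P gives 8>0]
(B,Q,Y): not NE [P1→A gives 8>1; P2→S gives 11>1; P3→X gives 7>4]
(B,R,X): not NE [P2→P gives 8>4]
(B,R,Y): not NE [P1→C gives 6>5; P2→S gives 11>9]
(B,S,X): not NE [P1→A gives 8>4; P2→P gives 8>6; P3→Y gives 7>3]
(B,S,Y): NE
(C,P,X): not NE [P1→B gives 9>5]
(C,P,Y): not NE [P1→B gives 9>4; P2→S gives 8>2; P3→X gives 9>6]
(C,Q,X): not NE [P2→P gives 9>3]
(C,Q,Y): not NE [P1→A gives 8>3; P2→S gives 8>3]
(C,R,X): not NE [P1→B gives 9>3; P2→P gives 9>8; P3→Y gives 2>0]
(C,R,Y): not NE [P2→S gives 8>7]
(C,S,X): not NE [P1→A gives 8>3; P2→P gives 9>7; P3→Y gives 6>3]
(C,S,Y): not NE [P1→B gives 8>6]

NE set: (B,S,Y)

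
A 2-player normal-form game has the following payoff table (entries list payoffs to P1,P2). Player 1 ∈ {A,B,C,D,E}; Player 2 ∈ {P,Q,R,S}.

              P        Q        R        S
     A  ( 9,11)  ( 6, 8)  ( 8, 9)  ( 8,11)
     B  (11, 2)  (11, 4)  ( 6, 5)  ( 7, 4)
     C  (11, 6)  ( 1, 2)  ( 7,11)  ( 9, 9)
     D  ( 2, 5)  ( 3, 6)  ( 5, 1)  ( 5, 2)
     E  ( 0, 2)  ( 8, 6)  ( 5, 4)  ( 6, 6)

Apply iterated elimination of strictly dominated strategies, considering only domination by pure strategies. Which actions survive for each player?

Remaining: P1:{A,B,C} P2:{P,R,S}

P1 drop D (A beats it: P:9>2 Q:6>3 R:8>5 S:8>5)
P1 drop E (B beats it: P:11>0 Q:11>8 R:6>5 S:7>6)
P2 drop Q (R beats it: A:9>8 B:5>4 C:11>2)
P1→{A,B,C} P2→{P,R,S}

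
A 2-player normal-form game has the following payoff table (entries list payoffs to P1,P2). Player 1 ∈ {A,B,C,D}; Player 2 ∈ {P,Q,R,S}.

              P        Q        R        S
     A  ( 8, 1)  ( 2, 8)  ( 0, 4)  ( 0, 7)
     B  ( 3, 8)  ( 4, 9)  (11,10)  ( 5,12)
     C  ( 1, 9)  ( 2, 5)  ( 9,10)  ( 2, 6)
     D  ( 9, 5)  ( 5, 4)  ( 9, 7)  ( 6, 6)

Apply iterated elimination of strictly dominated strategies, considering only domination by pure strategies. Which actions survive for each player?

Remaining: P1:{B,D} P2:{R,S}

P1 drop A (D beats it: P:9>8 Q:5>2 R:9>0 S:6>0)
P1 drop C (B beats it: P:3>1 Q:4>2 R:11>9 S:5>2)
P2 drop P (R beats it: B:10>8 D:7>5)
P2 drop Q (R beats it: B:10>9 D:7>4)
P1→{B,D} P2→{R,S}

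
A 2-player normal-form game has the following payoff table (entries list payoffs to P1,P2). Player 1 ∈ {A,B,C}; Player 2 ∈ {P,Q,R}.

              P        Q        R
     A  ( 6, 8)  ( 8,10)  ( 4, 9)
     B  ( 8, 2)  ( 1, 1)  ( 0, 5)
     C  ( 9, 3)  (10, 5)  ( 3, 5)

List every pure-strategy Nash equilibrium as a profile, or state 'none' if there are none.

(A,P): not NE [P1→C gives 9>6; P2→Q gives 10>8]
(A,Q): not NE [P1→C gives 10>8]
(A,R): not NE [P2→Q gives 10>9]
(B,P): not NE [P1→C gives 9>8; P2→R gives 5>2]
(B,Q): not NE [P1→C gives 10>1; P2→R gives 5>1]
(B,R): not NE [P1→A gives 4>0]
(C,P): not NE [P2→R gives 5>3]
(C,Q): NE
(C,R): not NE [P1→A gives 4>3]

PSNE = {(C,Q)}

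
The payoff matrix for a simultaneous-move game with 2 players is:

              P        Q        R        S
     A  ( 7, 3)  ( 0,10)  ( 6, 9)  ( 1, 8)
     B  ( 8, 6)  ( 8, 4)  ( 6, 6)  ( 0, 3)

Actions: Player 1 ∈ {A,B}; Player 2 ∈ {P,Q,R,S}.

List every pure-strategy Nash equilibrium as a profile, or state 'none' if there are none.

Nash profiles: (B,P), (B,R)

(A,P): not NE [P1→B gives 8>7; P2→Q gives 10>3]
(A,Q): not NE [P1→B gives 8>0]
(A,R): not NE [P2→Q gives 10>9]
(A,S): not NE [P2→Q gives 10>8]
(B,P): NE
(B,Q): not NE [P2→R gives 6>4]
(B,R): NE
(B,S): not NE [P1→A gives 1>0; P2→R gives 6>3]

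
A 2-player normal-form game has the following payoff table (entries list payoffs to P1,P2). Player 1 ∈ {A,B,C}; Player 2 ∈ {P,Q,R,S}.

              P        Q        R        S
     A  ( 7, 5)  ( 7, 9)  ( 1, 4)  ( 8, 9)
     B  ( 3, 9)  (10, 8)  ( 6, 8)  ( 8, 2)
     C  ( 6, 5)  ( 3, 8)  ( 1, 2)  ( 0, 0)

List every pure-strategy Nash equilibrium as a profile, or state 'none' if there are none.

Nash profiles: (A,S)

(A,P): not NE [P2→S gives 9>5]
(A,Q): not NE [P1→B gives 10>7]
(A,R): not NE [P1→B gives 6>1; P2→S gives 9>4]
(A,S): NE
(B,P): not NE [P1→A gives 7>3]
(B,Q): not NE [P2→P gives 9>8]
(B,R): not NE [P2→P gives 9>8]
(B,S): not NE [P2→P gives 9>2]
(C,P): not NE [P1→A gives 7>6; P2→Q gives 8>5]
(C,Q): not NE [P1→B gives 10>3]
(C,R): not NE [P1→B gives 6>1; P2→Q gives 8>2]
(C,S): not NE [P1→B gives 8>0; P2→Q gives 8>0]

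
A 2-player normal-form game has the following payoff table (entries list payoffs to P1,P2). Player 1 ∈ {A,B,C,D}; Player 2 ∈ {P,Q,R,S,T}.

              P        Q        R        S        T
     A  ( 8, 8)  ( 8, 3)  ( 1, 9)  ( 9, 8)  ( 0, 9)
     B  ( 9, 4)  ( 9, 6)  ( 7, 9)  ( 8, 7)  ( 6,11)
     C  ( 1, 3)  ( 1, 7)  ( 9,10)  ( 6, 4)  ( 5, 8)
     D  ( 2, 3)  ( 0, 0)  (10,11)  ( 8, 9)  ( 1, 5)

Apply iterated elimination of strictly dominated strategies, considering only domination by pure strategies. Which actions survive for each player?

Survivors P1:{B,C,D} P2:{R,T}

P2 drop P (R beats it: A:9>8 B:9>4 C:10>3 D:11>3)
P2 drop Q (R beats it: A:9>3 B:9>6 C:10>7 D:11>0)
P2 drop S (R beats it: A:9>8 B:9>7 C:10>4 D:11>9)
P1 drop A (B beats it: R:7>1 T:6>0)
P1→{B,C,D} P2→{R,T}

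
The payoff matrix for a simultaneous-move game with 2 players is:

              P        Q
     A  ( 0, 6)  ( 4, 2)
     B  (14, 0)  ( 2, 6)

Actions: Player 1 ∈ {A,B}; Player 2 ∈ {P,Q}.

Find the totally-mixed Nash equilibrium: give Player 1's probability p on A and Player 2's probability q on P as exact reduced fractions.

P1 indiff ⇒ q·0+(1-q)·4 = q·14+(1-q)·2 ⇒ q(-14) = (1-q)(-2) ⇒ q = 1/8
P2 indiff ⇒ p·6+(1-p)·0 = p·2+(1-p)·6 ⇒ p(4) = (1-p)(6) ⇒ p = 3/5

(p,q) = (3/5, 1/8)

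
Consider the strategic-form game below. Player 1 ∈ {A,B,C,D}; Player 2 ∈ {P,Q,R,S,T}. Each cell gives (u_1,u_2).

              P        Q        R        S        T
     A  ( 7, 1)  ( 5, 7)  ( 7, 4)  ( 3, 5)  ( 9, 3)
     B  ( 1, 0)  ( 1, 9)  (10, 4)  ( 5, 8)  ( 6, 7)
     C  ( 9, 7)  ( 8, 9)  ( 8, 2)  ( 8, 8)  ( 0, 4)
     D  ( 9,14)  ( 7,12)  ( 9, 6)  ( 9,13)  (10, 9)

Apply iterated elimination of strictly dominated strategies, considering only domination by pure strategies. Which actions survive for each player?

P1 drop A (D beats it: P:9>7 Q:7>5 R:9>7 S:9>3 T:10>9)
P2 drop R (Q beats it: B:9>4 C:9>2 D:12>6)
P1 drop B (D beats it: P:9>1 Q:7>1 S:9>5 T:10>6)
P2 drop T (P beats it: C:7>4 D:14>9)
P1→{C,D} P2→{P,Q,S}

IESDS → P1:{C,D} P2:{P,Q,S}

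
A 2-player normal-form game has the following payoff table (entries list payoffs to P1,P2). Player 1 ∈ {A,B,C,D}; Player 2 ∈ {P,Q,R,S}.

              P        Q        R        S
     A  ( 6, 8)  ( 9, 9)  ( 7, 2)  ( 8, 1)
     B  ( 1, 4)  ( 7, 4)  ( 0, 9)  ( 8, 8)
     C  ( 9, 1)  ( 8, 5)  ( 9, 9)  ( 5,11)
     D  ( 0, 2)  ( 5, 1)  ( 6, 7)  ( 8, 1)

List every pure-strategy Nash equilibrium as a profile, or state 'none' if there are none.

(A,P): not NE [P1→C gives 9>6; P2→Q gives 9>8]
(A,Q): NE
(A,R): not NE [P1→C gives 9>7; P2→Q gives 9>2]
(A,S): not NE [P2→Q gives 9>1]
(B,P): not NE [P1→C gives 9>1; P2→R gives 9>4]
(B,Q): not NE [P1→A gives 9>7; P2→R gives 9>4]
(B,R): not NE [P1→C gives 9>0]
(B,S): not NE [P2→R gives 9>8]
(C,P): not NE [P2→S gives 11>1]
(C,Q): not NE [P1→A gives 9>8; P2→S gives 11>5]
(C,R): not NE [P2→S gives 11>9]
(C,S): not NE [P1→D gives 8>5]
(D,P): not NE [P1→C gives 9>0; P2→R gives 7>2]
(D,Q): not NE [P1→A gives 9>5; P2→R gives 7>1]
(D,R): not NE [P1→C gives 9>6]
(D,S): not NE [P2→R gives 7>1]

PSNE = {(A,Q)}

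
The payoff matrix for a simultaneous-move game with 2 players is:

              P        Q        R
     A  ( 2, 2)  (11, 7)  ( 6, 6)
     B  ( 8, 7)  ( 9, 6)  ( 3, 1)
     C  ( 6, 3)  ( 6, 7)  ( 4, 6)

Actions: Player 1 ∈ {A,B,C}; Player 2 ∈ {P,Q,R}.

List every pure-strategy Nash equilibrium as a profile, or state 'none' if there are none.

PSNE = {(A,Q), (B,P)}

(A,P): not NE [P1→B gives 8>2; P2→Q gives 7>2]
(A,Q): NE
(A,R): not NE [P2→Q gives 7>6]
(B,P): NE
(B,Q): not NE [P1→A gives 11>9; P2→P gives 7>6]
(B,R): not NE [P1→A gives 6>3; P2→P gives 7>1]
(C,P): not NE [P1→B gives 8>6; P2→Q gives 7>3]
(C,Q): not NE [P1→A gives 11>6]
(C,R): not NE [P1→A gives 6>4; P2→Q gives 7>6]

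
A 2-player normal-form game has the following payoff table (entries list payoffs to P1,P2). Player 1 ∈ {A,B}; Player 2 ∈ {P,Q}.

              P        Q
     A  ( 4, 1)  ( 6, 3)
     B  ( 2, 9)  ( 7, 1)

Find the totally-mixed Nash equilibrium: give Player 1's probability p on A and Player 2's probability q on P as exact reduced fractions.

p=4/5, q=1/3

P1 indiff ⇒ q·4+(1-q)·6 = q·2+(1-q)·7 ⇒ q(2) = (1-q)(1) ⇒ q = 1/3
P2 indiff ⇒ p·1+(1-p)·9 = p·3+(1-p)·1 ⇒ p(-2) = (1-p)(-8) ⇒ p = 4/5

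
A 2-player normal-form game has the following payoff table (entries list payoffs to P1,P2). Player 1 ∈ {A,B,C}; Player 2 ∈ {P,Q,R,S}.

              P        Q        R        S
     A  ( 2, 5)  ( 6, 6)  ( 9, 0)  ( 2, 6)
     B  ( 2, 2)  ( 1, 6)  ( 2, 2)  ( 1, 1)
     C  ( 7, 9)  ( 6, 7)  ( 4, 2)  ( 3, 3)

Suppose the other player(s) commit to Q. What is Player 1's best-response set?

P1 best: {A,C}

u_1(A vs Q) = 6
u_1(B vs Q) = 1
u_1(C vs Q) = 6
max payoff 6 at {A,C}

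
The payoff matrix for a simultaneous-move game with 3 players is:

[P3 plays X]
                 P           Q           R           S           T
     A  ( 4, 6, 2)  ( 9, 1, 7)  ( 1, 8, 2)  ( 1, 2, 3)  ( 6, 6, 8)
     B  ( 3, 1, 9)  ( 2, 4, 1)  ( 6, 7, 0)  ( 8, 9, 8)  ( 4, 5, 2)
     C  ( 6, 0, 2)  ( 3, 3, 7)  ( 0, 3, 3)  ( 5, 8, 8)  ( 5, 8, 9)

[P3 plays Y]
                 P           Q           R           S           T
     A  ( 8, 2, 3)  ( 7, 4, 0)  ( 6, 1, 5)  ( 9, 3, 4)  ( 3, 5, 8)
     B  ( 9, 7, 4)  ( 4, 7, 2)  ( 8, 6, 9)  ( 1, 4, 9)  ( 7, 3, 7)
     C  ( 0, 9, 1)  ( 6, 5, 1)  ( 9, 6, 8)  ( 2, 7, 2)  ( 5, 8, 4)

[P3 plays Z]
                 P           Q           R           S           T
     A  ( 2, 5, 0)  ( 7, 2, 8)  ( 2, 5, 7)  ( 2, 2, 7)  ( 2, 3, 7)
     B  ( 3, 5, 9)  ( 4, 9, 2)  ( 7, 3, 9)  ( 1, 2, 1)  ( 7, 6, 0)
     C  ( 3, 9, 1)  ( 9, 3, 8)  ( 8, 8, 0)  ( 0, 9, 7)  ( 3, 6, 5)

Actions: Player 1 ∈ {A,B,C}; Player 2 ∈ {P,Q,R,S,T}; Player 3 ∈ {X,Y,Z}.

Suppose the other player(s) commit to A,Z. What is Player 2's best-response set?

P2 best: {P,R}

u_2(P vs A,Z) = 5
u_2(Q vs A,Z) = 2
u_2(R vs A,Z) = 5
u_2(S vs A,Z) = 2
u_2(T vs A,Z) = 3
max payoff 5 at {P,R}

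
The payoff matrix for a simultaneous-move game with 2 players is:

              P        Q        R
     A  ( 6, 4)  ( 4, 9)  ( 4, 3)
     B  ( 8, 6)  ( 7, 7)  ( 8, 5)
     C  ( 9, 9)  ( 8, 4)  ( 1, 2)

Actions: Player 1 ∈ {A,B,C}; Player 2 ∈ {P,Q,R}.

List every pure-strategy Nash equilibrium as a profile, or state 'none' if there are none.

(A,P): not NE [P1→C gives 9>6; P2→Q gives 9>4]
(A,Q): not NE [P1→C gives 8>4]
(A,R): not NE [P1→B gives 8>4; P2→Q gives 9>3]
(B,P): not NE [P1→C gives 9>8; P2→Q gives 7>6]
(B,Q): not NE [P1→C gives 8>7]
(B,R): not NE [P2→Q gives 7>5]
(C,P): NE
(C,Q): not NE [P2→P gives 9>4]
(C,R): not NE [P1→B gives 8>1; P2→P gives 9>2]

Nash profiles: (C,P)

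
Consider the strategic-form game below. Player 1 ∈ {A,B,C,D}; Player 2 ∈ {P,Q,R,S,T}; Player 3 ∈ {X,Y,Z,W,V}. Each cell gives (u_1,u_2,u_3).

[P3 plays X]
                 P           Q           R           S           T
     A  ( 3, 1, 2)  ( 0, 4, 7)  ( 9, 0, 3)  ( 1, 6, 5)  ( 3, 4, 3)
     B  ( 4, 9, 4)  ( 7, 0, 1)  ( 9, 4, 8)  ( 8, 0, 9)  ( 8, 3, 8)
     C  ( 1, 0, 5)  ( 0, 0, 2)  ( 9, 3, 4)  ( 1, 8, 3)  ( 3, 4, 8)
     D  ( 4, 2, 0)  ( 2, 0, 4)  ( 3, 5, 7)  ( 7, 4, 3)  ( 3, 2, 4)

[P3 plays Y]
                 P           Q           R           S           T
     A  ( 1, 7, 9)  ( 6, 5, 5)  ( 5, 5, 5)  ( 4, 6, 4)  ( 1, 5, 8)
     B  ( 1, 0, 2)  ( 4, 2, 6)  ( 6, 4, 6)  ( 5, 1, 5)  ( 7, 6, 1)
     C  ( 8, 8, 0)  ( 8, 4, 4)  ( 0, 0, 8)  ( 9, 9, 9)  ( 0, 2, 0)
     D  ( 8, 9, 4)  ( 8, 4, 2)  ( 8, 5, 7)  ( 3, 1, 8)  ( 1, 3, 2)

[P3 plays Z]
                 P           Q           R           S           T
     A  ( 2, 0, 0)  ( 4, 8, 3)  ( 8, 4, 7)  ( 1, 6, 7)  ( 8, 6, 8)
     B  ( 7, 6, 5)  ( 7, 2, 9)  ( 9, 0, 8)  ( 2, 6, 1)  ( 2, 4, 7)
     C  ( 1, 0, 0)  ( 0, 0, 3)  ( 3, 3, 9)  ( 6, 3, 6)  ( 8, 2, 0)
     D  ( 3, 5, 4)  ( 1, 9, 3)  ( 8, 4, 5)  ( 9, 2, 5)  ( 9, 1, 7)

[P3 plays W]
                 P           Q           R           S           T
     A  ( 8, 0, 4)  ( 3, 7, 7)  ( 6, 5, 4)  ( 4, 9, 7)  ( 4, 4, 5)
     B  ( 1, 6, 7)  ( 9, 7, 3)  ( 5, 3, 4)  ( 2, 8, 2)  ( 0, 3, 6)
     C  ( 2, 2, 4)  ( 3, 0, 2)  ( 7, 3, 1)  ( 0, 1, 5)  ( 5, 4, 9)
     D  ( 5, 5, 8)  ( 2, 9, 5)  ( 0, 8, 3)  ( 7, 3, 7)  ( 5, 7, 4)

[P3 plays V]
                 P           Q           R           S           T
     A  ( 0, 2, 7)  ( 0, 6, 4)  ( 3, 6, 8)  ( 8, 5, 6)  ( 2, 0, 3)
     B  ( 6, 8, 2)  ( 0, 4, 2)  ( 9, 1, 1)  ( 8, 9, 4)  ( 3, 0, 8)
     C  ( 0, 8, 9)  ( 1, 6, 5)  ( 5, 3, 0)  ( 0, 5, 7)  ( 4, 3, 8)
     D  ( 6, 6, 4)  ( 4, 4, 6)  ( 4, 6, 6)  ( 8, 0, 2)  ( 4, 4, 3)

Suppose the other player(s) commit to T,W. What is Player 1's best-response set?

u_1(A vs T,W) = 4
u_1(B vs T,W) = 0
u_1(C vs T,W) = 5
u_1(D vs T,W) = 5
max payoff 5 at {C,D}

P1 best: {C,D}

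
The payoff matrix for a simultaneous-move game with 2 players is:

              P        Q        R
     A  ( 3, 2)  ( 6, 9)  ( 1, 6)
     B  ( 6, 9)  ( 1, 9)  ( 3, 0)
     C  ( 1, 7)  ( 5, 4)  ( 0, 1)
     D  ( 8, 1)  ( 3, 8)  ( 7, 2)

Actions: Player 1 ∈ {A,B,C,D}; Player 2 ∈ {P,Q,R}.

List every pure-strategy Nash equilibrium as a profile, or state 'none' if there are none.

(A,P): not NE [P1→D gives 8>3; P2→Q gives 9>2]
(A,Q): NE
(A,R): not NE [P1→D gives 7>1; P2→Q gives 9>6]
(B,P): not NE [P1→D gives 8>6]
(B,Q): not NE [P1→A gives 6>1]
(B,R): not NE [P1→D gives 7>3; P2→Q gives 9>0]
(C,P): not NE [P1→D gives 8>1]
(C,Q): not NE [P1→A gives 6>5; P2→P gives 7>4]
(C,R): not NE [P1→D gives 7>0; P2→P gives 7>1]
(D,P): not NE [P2→Q gives 8>1]
(D,Q): not NE [P1→A gives 6>3]
(D,R): not NE [P2→Q gives 8>2]

PSNE = {(A,Q)}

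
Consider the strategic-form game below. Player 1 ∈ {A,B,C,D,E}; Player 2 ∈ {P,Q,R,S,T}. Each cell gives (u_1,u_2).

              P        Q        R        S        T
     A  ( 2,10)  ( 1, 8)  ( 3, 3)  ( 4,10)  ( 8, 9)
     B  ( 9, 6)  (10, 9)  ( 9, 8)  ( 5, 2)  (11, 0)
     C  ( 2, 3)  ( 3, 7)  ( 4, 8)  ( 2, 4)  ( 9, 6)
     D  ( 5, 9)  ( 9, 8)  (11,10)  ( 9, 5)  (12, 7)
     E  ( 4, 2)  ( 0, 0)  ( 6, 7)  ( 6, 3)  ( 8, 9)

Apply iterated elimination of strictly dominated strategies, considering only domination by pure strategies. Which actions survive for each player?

P1 drop A (B beats it: P:9>2 Q:10>1 R:9>3 S:5>4 T:11>8)
P1 drop C (B beats it: P:9>2 Q:10>3 R:9>4 S:5>2 T:11>9)
P1 drop E (D beats it: P:5>4 Q:9>0 R:11>6 S:9>6 T:12>8)
P2 drop P (R beats it: B:8>6 D:10>9)
P2 drop S (Q beats it: B:9>2 D:8>5)
P2 drop T (Q beats it: B:9>0 D:8>7)
P1→{B,D} P2→{Q,R}

Survivors P1:{B,D} P2:{Q,R}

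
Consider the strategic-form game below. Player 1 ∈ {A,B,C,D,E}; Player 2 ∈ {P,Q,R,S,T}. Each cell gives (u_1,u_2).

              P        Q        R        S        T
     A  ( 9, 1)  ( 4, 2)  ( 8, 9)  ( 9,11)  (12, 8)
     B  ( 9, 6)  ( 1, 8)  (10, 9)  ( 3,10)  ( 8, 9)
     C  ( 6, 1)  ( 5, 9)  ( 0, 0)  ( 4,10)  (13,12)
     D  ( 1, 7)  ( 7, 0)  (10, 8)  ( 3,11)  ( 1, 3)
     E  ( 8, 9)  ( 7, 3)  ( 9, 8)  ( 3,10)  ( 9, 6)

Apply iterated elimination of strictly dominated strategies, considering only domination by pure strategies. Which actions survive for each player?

P2 drop P (S beats it: A:11>1 B:10>6 C:10>1 D:11>7 E:10>9)
P2 drop Q (S beats it: A:11>2 B:10>8 C:10>9 D:11>0 E:10>3)
P2 drop R (S beats it: A:11>9 B:10>9 C:10>0 D:11>8 E:10>8)
P1 drop B (A beats it: S:9>3 T:12>8)
P1 drop D (A beats it: S:9>3 T:12>1)
P1 drop E (A beats it: S:9>3 T:12>9)
P1→{A,C} P2→{S,T}

Survivors P1:{A,C} P2:{S,T}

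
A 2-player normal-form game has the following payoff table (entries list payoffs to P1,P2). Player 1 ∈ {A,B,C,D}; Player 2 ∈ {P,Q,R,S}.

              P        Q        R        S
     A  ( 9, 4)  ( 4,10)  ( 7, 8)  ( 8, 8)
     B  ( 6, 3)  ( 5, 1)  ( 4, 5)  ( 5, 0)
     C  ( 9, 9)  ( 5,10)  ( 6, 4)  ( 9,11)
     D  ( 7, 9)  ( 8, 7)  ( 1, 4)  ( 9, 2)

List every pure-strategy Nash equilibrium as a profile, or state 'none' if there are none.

PSNE = {(C,S)}

(A,P): not NE [P2→Q gives 10>4]
(A,Q): not NE [P1→D gives 8>4]
(A,R): not NE [P2→Q gives 10>8]
(A,S): not NE [P1→D gives 9>8; P2→Q gives 10>8]
(B,P): not NE [P1→C gives 9>6; P2→R gives 5>3]
(B,Q): not NE [P1→D gives 8>5; P2→R gives 5>1]
(B,R): not NE [P1→A gives 7>4]
(B,S): not NE [P1→D gives 9>5; P2→R gives 5>0]
(C,P): not NE [P2→S gives 11>9]
(C,Q): not NE [P1→D gives 8>5; P2→S gives 11>10]
(C,R): not NE [P1→A gives 7>6; P2→S gives 11>4]
(C,S): NE
(D,P): not NE [P1→C gives 9>7]
(D,Q): not NE [P2→P gives 9>7]
(D,R): not NE [P1→A gives 7>1; P2→P gives 9>4]
(D,S): not NE [P2→P gives 9>2]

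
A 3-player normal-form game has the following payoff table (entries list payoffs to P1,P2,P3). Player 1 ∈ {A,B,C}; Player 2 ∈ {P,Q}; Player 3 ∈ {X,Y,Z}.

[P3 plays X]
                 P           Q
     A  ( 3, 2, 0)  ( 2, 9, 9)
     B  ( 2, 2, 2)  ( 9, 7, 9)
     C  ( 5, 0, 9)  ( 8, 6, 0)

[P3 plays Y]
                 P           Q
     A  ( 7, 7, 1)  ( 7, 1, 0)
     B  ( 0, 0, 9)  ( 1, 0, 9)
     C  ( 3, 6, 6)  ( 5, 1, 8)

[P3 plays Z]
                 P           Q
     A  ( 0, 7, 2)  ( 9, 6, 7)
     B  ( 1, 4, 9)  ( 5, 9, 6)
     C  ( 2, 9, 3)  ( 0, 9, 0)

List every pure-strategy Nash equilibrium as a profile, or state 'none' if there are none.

(A,P,X): not NE [P1→C gives 5>3; P2→Q gives 9>2; P3→Z gives 2>0]
(A,P,Y): not NE [P3→Z gives 2>1]
(A,P,Z): not NE [P1→C gives 2>0]
(A,Q,X): not NE [P1→B gives 9>2]
(A,Q,Y): not NE [P2→P gives 7>1; P3→X gives 9>0]
(A,Q,Z): not NE [P2→P gives 7>6; P3→X gives 9>7]
(B,P,X): not NE [P1→C gives 5>2; P2→Q gives 7>2; P3→Z gives 9>2]
(B,P,Y): not NE [P1→A gives 7>0]
(B,P,Z): not NE [P1→C gives 2>1; P2→Q gives 9>4]
(B,Q,X): NE
(B,Q,Y): not NE [P1→A gives 7>1]
(B,Q,Z): not NE [P1→A gives 9>5; P3→Y gives 9>6]
(C,P,X): not NE [P2→Q gives 6>0]
(C,P,Y): not NE [P1→A gives 7>3; P3→X gives 9>6]
(C,P,Z): not NE [P3→X gives 9>3]
(C,Q,X): not NE [P1→B gives 9>8; P3→Y gives 8>0]
(C,Q,Y): not NE [P1→A gives 7>5; P2→P gives 6>1]
(C,Q,Z): not NE [P1→A gives 9>0; P3→Y gives 8>0]

Nash profiles: (B,Q,X)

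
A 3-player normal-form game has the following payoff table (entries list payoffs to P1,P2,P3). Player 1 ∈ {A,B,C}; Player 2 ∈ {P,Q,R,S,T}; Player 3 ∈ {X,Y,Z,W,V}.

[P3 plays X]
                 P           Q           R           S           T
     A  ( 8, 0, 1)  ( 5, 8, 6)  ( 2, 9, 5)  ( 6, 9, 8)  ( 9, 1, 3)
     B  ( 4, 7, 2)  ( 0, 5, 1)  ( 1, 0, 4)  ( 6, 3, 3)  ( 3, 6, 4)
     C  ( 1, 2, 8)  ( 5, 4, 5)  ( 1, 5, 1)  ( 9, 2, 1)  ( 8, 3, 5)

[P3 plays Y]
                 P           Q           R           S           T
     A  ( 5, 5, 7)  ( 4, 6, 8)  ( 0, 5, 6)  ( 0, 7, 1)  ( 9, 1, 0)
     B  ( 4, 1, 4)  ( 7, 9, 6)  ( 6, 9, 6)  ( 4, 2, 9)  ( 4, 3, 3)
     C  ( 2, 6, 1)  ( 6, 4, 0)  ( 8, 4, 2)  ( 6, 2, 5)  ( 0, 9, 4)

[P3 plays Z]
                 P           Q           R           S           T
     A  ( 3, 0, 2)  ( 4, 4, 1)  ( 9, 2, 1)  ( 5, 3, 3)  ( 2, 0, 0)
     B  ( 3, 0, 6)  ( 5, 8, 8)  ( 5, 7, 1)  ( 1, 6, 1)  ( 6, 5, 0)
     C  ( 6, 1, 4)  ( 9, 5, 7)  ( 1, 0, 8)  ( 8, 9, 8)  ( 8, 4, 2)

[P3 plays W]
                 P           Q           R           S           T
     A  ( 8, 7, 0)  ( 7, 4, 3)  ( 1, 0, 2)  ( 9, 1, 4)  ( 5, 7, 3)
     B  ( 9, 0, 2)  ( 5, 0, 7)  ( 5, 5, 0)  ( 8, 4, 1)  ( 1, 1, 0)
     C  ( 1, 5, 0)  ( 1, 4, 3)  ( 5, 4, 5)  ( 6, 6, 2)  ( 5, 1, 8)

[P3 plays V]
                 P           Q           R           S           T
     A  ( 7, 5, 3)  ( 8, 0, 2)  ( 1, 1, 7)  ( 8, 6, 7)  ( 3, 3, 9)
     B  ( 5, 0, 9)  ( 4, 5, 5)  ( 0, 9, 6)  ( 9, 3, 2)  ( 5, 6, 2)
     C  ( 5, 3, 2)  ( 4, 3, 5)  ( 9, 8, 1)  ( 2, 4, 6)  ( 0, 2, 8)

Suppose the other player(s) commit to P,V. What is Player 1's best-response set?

u_1(A vs P,V) = 7
u_1(B vs P,V) = 5
u_1(C vs P,V) = 5
max payoff 7 at {A}

P1 best: {A}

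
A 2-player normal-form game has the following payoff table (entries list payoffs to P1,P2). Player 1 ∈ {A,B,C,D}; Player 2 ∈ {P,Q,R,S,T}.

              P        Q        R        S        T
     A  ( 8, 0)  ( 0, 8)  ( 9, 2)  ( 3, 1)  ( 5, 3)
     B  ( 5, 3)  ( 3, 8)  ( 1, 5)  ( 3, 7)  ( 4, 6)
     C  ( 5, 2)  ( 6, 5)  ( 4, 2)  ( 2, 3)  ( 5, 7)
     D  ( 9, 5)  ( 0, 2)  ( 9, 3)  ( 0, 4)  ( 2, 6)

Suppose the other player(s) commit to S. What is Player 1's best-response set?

BR_1 = {A,B}

u_1(A vs S) = 3
u_1(B vs S) = 3
u_1(C vs S) = 2
u_1(D vs S) = 0
max payoff 3 at {A,B}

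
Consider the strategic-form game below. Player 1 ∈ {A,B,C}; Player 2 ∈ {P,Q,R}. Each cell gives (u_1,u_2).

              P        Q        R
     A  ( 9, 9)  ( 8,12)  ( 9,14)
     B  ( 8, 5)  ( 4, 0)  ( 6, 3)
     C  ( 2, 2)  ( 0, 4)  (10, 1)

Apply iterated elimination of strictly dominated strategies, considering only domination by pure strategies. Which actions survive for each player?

Survivors P1:{A,C} P2:{Q,R}

P1 drop B (A beats it: P:9>8 Q:8>4 R:9>6)
P2 drop P (Q beats it: A:12>9 C:4>2)
P1→{A,C} P2→{Q,R}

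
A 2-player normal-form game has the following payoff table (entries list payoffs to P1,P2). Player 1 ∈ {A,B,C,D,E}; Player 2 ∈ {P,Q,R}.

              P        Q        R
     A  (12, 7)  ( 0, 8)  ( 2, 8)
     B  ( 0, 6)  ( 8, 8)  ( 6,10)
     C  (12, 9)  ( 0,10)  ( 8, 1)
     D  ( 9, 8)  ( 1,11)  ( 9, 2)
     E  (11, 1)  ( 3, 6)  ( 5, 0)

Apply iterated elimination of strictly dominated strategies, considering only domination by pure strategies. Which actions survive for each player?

Survivors P1:{B,D} P2:{Q,R}

P2 drop P (Q beats it: A:8>7 B:8>6 C:10>9 D:11>8 E:6>1)
P1 drop A (B beats it: Q:8>0 R:6>2)
P1 drop C (D beats it: Q:1>0 R:9>8)
P1 drop E (B beats it: Q:8>3 R:6>5)
P1→{B,D} P2→{Q,R}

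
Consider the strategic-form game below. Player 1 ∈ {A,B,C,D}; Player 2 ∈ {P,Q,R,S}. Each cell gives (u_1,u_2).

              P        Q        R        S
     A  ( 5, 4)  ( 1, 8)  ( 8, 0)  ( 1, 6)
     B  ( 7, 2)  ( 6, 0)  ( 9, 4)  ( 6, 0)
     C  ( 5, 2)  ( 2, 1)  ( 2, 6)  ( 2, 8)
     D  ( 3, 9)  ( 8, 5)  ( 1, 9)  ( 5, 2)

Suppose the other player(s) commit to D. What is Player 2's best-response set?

u_2(P vs D) = 9
u_2(Q vs D) = 5
u_2(R vs D) = 9
u_2(S vs D) = 2
max payoff 9 at {P,R}

argmax u_2 = {P,R}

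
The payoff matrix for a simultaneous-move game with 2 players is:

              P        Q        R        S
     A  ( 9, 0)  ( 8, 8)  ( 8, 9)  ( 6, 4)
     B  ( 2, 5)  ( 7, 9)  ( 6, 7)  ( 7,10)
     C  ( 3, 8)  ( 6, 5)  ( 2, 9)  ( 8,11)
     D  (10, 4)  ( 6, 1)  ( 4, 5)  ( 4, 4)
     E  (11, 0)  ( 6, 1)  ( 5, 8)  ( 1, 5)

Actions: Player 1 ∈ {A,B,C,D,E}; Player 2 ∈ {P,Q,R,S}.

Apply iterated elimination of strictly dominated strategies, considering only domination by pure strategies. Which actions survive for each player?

P2 drop P (R beats it: A:9>0 B:7>5 C:9>8 D:5>4 E:8>0)
P1 drop D (A beats it: Q:8>6 R:8>4 S:6>4)
P1 drop E (A beats it: Q:8>6 R:8>5 S:6>1)
P1→{A,B,C} P2→{Q,R,S}

Survivors P1:{A,B,C} P2:{Q,R,S}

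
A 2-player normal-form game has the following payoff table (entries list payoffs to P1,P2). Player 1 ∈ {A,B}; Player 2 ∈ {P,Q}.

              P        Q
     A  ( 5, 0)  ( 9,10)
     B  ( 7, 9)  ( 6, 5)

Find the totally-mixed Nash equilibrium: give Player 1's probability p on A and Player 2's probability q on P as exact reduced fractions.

(p,q) = (2/7, 3/5)

P1 indiff ⇒ q·5+(1-q)·9 = q·7+(1-q)·6 ⇒ q(-2) = (1-q)(-3) ⇒ q = 3/5
P2 indiff ⇒ p·0+(1-p)·9 = p·10+(1-p)·5 ⇒ p(-10) = (1-p)(-4) ⇒ p = 2/7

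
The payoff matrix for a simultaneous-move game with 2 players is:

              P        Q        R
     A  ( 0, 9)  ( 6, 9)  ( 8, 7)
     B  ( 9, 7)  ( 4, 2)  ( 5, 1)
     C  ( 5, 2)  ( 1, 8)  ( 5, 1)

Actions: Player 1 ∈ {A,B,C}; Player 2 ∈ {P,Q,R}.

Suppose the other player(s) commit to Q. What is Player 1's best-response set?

u_1(A vs Q) = 6
u_1(B vs Q) = 4
u_1(C vs Q) = 1
max payoff 6 at {A}

BR_1 = {A}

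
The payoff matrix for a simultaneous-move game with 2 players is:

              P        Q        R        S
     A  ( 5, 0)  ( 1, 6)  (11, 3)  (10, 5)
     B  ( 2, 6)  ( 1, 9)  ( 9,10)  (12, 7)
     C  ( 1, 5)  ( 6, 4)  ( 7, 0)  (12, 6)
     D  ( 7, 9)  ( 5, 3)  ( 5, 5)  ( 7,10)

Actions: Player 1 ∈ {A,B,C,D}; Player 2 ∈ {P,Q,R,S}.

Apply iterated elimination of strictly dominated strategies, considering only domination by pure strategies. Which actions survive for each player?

Survivors P1:{A,B,C} P2:{Q,R,S}

P2 drop P (S beats it: A:5>0 B:7>6 C:6>5 D:10>9)
P1 drop D (C beats it: Q:6>5 R:7>5 S:12>7)
P1→{A,B,C} P2→{Q,R,S}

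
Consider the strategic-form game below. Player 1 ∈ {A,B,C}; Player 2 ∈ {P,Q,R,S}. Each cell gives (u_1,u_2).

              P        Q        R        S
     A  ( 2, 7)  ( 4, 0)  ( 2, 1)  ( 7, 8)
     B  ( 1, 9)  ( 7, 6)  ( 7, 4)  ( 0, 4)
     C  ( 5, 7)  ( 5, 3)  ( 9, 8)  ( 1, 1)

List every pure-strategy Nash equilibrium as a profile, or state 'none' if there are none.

PSNE = {(A,S), (C,R)}

(A,P): not NE [P1→C gives 5>2; P2→S gives 8>7]
(A,Q): not NE [P1→B gives 7>4; P2→S gives 8>0]
(A,R): not NE [P1→C gives 9>2; P2→S gives 8>1]
(A,S): NE
(B,P): not NE [P1→C gives 5>1]
(B,Q): not NE [P2→P gives 9>6]
(B,R): not NE [P1→C gives 9>7; P2→P gives 9>4]
(B,S): not NE [P1→A gives 7>0; P2→P gives 9>4]
(C,P): not NE [P2→R gives 8>7]
(C,Q): not NE [P1→B gives 7>5; P2→R gives 8>3]
(C,R): NE
(C,S): not NE [P1→A gives 7>1; P2→R gives 8>1]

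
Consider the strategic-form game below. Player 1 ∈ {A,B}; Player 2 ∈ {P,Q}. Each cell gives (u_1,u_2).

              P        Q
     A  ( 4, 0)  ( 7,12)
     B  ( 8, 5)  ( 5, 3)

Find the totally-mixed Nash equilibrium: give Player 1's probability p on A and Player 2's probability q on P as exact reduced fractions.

P1 indiff ⇒ q·4+(1-q)·7 = q·8+(1-q)·5 ⇒ q(-4) = (1-q)(-2) ⇒ q = 1/3
P2 indiff ⇒ p·0+(1-p)·5 = p·12+(1-p)·3 ⇒ p(-12) = (1-p)(-2) ⇒ p = 1/7

p=1/7, q=1/3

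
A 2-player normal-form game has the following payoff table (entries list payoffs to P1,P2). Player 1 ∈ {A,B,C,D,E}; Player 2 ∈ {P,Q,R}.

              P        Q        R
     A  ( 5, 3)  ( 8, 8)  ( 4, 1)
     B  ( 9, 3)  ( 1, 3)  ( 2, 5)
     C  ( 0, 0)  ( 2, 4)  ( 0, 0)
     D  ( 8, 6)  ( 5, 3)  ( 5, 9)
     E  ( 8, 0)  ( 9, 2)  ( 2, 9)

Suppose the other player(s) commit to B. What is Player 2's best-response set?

u_2(P vs B) = 3
u_2(Q vs B) = 3
u_2(R vs B) = 5
max payoff 5 at {R}

BR_2 = {R}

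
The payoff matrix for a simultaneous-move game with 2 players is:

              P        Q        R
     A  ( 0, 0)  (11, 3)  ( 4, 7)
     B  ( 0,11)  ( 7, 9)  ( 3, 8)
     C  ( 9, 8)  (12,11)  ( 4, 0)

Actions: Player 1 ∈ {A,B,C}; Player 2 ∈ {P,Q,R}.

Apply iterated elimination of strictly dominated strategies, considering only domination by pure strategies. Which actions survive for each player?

Remaining: P1:{A,C} P2:{Q,R}

P1 drop B (C beats it: P:9>0 Q:12>7 R:4>3)
P2 drop P (Q beats it: A:3>0 C:11>8)
P1→{A,C} P2→{Q,R}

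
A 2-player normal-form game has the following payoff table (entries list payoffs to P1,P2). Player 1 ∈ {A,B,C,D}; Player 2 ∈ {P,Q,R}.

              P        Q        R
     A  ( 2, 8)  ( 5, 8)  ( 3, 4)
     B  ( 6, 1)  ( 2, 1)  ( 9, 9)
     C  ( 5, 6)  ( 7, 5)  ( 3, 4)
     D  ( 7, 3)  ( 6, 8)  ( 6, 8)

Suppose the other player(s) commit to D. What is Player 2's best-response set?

u_2(P vs D) = 3
u_2(Q vs D) = 8
u_2(R vs D) = 8
max payoff 8 at {Q,R}

BR_2 = {Q,R}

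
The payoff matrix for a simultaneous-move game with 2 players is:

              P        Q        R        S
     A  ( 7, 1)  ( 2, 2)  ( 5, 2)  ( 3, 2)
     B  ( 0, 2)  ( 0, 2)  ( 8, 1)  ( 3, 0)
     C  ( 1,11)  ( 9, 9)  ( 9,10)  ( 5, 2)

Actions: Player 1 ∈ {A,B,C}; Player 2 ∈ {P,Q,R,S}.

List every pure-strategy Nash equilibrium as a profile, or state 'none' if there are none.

PSNE: ∅

(A,P): not NE [P2→S gives 2>1]
(A,Q): not NE [P1→C gives 9>2]
(A,R): not NE [P1→C gives 9>5]
(A,S): not NE [P1→C gives 5>3]
(B,P): not NE [P1→A gives 7>0]
(B,Q): not NE [P1→C gives 9>0]
(B,R): not NE [P1→C gives 9>8; P2→Q gives 2>1]
(B,S): not NE [P1→C gives 5>3; P2→Q gives 2>0]
(C,P): not NE [P1→A gives 7>1]
(C,Q): not NE [P2→P gives 11>9]
(C,R): not NE [P2→P gives 11>10]
(C,S): not NE [P2→P gives 11>2]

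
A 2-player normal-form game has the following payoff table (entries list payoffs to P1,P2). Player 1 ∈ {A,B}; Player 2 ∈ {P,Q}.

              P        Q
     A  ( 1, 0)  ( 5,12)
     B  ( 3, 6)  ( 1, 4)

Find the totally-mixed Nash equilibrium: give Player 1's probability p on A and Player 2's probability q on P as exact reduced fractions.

P1 indiff ⇒ q·1+(1-q)·5 = q·3+(1-q)·1 ⇒ q(-2) = (1-q)(-4) ⇒ q = 2/3
P2 indiff ⇒ p·0+(1-p)·6 = p·12+(1-p)·4 ⇒ p(-12) = (1-p)(-2) ⇒ p = 1/7

P1 mixes 1/7 on A; P2 mixes 2/3 on P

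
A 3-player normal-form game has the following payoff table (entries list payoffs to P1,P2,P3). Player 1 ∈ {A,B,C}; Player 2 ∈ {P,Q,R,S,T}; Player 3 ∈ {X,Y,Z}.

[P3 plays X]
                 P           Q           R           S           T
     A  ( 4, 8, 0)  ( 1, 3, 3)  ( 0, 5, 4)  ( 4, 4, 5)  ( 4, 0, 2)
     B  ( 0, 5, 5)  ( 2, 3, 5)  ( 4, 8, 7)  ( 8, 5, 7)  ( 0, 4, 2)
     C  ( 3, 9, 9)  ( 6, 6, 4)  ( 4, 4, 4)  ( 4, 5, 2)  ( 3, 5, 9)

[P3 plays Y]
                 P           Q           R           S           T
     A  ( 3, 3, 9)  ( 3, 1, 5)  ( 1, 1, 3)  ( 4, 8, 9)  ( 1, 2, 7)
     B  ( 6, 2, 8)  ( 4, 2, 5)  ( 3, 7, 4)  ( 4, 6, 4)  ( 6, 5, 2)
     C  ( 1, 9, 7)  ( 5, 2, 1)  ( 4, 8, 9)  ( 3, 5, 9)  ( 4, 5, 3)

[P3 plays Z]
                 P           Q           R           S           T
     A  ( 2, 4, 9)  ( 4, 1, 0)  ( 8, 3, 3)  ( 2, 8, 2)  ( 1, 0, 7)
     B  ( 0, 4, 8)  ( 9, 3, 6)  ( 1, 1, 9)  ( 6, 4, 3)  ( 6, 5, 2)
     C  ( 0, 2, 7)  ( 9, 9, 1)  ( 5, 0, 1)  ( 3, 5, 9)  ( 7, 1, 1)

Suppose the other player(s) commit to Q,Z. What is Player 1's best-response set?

u_1(A vs Q,Z) = 4
u_1(B vs Q,Z) = 9
u_1(C vs Q,Z) = 9
max payoff 9 at {B,C}

BR_1 = {B,C}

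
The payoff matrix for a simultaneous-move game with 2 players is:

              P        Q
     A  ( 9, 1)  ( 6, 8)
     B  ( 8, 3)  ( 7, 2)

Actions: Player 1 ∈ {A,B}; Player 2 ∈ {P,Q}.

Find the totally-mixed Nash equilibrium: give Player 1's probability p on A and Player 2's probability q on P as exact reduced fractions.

P1 mixes 1/8 on A; P2 mixes 1/2 on P

P1 indiff ⇒ q·9+(1-q)·6 = q·8+(1-q)·7 ⇒ q(1) = (1-q)(1) ⇒ q = 1/2
P2 indiff ⇒ p·1+(1-p)·3 = p·8+(1-p)·2 ⇒ p(-7) = (1-p)(-1) ⇒ p = 1/8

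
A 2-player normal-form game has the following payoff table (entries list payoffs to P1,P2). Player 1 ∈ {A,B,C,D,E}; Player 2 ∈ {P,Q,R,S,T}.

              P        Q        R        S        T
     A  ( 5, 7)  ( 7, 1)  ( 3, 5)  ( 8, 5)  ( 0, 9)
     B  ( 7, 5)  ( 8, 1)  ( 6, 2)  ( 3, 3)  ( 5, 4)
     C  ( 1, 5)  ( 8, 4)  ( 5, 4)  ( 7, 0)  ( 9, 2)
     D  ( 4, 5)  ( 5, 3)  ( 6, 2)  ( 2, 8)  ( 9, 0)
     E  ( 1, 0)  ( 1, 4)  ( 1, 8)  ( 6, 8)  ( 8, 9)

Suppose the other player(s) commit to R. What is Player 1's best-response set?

argmax u_1 = {B,D}

u_1(A vs R) = 3
u_1(B vs R) = 6
u_1(C vs R) = 5
u_1(D vs R) = 6
u_1(E vs R) = 1
max payoff 6 at {B,D}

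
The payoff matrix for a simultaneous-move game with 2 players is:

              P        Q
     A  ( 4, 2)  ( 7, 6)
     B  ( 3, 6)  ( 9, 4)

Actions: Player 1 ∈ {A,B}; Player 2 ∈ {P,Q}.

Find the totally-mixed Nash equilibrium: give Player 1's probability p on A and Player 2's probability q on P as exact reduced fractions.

P1 mixes 1/3 on A; P2 mixes 2/3 on P

P1 indiff ⇒ q·4+(1-q)·7 = q·3+(1-q)·9 ⇒ q(1) = (1-q)(2) ⇒ q = 2/3
P2 indiff ⇒ p·2+(1-p)·6 = p·6+(1-p)·4 ⇒ p(-4) = (1-p)(-2) ⇒ p = 1/3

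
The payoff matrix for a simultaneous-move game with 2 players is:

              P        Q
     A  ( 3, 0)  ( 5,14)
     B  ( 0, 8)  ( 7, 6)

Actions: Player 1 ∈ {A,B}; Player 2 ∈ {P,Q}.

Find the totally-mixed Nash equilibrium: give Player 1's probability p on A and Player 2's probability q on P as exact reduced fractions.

P1 indiff ⇒ q·3+(1-q)·5 = q·0+(1-q)·7 ⇒ q(3) = (1-q)(2) ⇒ q = 2/5
P2 indiff ⇒ p·0+(1-p)·8 = p·14+(1-p)·6 ⇒ p(-14) = (1-p)(-2) ⇒ p = 1/8

P1 mixes 1/8 on A; P2 mixes 2/5 on P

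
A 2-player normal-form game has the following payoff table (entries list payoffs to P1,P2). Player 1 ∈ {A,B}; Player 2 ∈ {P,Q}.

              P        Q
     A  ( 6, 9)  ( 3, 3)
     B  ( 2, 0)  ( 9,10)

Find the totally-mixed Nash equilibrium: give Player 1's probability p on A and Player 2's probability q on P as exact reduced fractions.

P1 indiff ⇒ q·6+(1-q)·3 = q·2+(1-q)·9 ⇒ q(4) = (1-q)(6) ⇒ q = 3/5
P2 indiff ⇒ p·9+(1-p)·0 = p·3+(1-p)·10 ⇒ p(6) = (1-p)(10) ⇒ p = 5/8

p=5/8, q=3/5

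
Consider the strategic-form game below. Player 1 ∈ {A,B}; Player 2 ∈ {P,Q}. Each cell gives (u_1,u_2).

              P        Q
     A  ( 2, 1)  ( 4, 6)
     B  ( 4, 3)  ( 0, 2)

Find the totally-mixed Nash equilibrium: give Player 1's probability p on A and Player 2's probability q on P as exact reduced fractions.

P1 indiff ⇒ q·2+(1-q)·4 = q·4+(1-q)·0 ⇒ q(-2) = (1-q)(-4) ⇒ q = 2/3
P2 indiff ⇒ p·1+(1-p)·3 = p·6+(1-p)·2 ⇒ p(-5) = (1-p)(-1) ⇒ p = 1/6

P1 mixes 1/6 on A; P2 mixes 2/3 on P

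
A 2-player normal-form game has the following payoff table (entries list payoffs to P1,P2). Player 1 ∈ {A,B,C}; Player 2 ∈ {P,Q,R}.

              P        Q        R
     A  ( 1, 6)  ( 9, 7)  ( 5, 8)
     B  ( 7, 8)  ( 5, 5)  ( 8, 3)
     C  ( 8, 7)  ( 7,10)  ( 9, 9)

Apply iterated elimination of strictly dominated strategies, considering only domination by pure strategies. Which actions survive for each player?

P1 drop B (C beats it: P:8>7 Q:7>5 R:9>8)
P2 drop P (Q beats it: A:7>6 C:10>7)
P1→{A,C} P2→{Q,R}

Remaining: P1:{A,C} P2:{Q,R}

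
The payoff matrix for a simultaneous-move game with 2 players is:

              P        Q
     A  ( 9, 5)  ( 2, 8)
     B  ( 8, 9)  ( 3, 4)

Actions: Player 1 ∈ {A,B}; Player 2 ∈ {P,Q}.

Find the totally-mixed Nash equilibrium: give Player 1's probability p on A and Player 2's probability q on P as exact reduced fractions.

P1 indiff ⇒ q·9+(1-q)·2 = q·8+(1-q)·3 ⇒ q(1) = (1-q)(1) ⇒ q = 1/2
P2 indiff ⇒ p·5+(1-p)·9 = p·8+(1-p)·4 ⇒ p(-3) = (1-p)(-5) ⇒ p = 5/8

p=5/8, q=1/2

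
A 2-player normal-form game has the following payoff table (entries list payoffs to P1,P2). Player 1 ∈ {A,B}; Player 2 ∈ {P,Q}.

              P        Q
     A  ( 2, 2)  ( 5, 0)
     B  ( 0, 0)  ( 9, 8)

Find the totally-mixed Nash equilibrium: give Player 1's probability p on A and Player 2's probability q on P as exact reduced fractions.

P1 indiff ⇒ q·2+(1-q)·5 = q·0+(1-q)·9 ⇒ q(2) = (1-q)(4) ⇒ q = 2/3
P2 indiff ⇒ p·2+(1-p)·0 = p·0+(1-p)·8 ⇒ p(2) = (1-p)(8) ⇒ p = 4/5

p=4/5, q=2/3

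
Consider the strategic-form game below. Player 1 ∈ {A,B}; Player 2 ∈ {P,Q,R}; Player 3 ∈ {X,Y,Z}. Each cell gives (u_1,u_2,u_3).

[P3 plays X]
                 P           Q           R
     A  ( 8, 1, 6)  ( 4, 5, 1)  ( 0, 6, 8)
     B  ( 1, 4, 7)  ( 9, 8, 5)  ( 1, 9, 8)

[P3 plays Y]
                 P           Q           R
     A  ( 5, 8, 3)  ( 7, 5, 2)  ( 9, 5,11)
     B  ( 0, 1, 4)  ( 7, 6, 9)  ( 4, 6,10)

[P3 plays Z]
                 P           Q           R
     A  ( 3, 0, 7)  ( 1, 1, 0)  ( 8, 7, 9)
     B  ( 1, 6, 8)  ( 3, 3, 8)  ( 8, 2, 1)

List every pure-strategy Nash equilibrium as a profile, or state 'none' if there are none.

Nash profiles: (B,Q,Y)

(A,P,X): not NE [P2→R gives 6>1; P3→Z gives 7>6]
(A,P,Y): not NE [P3→Z gives 7>3]
(A,P,Z): not NE [P2→R gives 7>0]
(A,Q,X): not NE [P1→B gives 9>4; P2→R gives 6>5; P3→Y gives 2>1]
(A,Q,Y): not NE [P2→P gives 8>5]
(A,Q,Z): not NE [P1→B gives 3>1; P2→R gives 7>1; P3→Y gives 2>0]
(A,R,X): not NE [P1→B gives 1>0; P3→Y gives 11>8]
(A,R,Y): not NE [P2→P gives 8>5]
(A,R,Z): not NE [P3→Y gives 11>9]
(B,P,X): not NE [P1→A gives 8>1; P2→R gives 9>4; P3→Z gives 8>7]
(B,P,Y): not NE [P1→A gives 5>0; P2→R gives 6>1; P3→Z gives 8>4]
(B,P,Z): not NE [P1→A gives 3>1]
(B,Q,X): not NE [P2→R gives 9>8; P3→Y gives 9>5]
(B,Q,Y): NE
(B,Q,Z): not NE [P2→P gives 6>3; P3→Y gives 9>8]
(B,R,X): not NE [P3→Y gives 10>8]
(B,R,Y): not NE [P1→A gives 9>4]
(B,R,Z): not NE [P2→P gives 6>2; P3→Y gives 10>1]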